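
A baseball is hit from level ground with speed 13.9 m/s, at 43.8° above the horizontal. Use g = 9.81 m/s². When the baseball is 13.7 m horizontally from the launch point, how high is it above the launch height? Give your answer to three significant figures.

3.99 m

v_x = 13.9 cos 43.8° = 10.03 m/s, v_y0 = 13.9 sin 43.8° = 9.621 m/s.
Time to reach x = 13.7 m: t = x / v_x = 13.7 / 10.03 = 1.366 s.
y = v_y0 t − ½ g t² = 9.621×1.366 − 4.905×1.366² = 3.99 m.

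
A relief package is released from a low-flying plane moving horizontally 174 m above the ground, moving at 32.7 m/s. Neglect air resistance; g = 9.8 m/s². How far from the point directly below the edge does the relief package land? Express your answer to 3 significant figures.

195 m

Initial vertical velocity is zero, so the fall time comes from h = ½ g t²: t = √(2 × 174 / 9.8) = 5.959 s.
Horizontal motion is uniform at 32.7 m/s, so x = 32.7 × 5.959 = 195 m.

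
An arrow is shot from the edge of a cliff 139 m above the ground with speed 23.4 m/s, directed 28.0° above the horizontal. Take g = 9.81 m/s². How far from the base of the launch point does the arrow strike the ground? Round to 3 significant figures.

Components: v_x = 23.4 cos 28.0° = 20.66 m/s, v_y = 23.4 sin 28.0° = 10.99 m/s.
Vertical: 0 = 139 + 10.99 t − ½(9.81) t² ⇒ 4.905 t² − 10.99 t − 139 = 0.
t = [10.99 + √(120.8 + 2727)] / 9.810 = 6.560 s.
Horizontal: R = v_x · t = 20.66 × 6.560 = 136 m.

136 m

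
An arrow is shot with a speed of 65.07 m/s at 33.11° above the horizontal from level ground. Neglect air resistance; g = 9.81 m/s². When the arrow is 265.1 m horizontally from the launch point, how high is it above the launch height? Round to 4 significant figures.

v_x = 65.07 cos 33.11° = 54.504 m/s, v_y0 = 65.07 sin 33.11° = 35.544 m/s.
Time to reach x = 265.1 m: t = x / v_x = 265.1 / 54.504 = 4.8639 s.
y = v_y0 t − ½ g t² = 35.544×4.8639 − 4.905×4.8639² = 56.84 m.

56.84 m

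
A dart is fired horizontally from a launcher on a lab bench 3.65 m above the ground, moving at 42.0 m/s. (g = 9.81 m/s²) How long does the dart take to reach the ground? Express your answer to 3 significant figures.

0.863 s

The horizontal speed doesn't affect the fall. With v_y0 = 0, h = ½ g t².
t = √(2 × 3.65 / 9.81) = √0.7441 = 0.863 s.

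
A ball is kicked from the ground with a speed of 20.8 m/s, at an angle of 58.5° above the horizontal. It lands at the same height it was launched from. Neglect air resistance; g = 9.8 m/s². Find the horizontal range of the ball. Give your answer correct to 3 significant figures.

39.3 m

For level ground, R = v₀² sin(2θ) / g.
sin(2 × 58.5°) = sin 117.0° = 0.8910.
R = (20.8)² × 0.8910 / 9.8 = 39.3 m.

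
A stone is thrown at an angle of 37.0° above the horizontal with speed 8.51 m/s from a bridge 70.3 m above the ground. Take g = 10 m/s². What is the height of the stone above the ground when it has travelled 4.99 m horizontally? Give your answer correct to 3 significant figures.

v_x = 8.51 cos 37.0° = 6.796 m/s, v_y0 = 8.51 sin 37.0° = 5.121 m/s.
Time to reach x = 4.99 m: t = x / v_x = 4.99 / 6.796 = 0.7343 s.
y = 70.3 + v_y0 t − ½ g t² = 70.3 + 5.121×0.7343 − 5.000×0.7343² = 71.4 m.

71.4 m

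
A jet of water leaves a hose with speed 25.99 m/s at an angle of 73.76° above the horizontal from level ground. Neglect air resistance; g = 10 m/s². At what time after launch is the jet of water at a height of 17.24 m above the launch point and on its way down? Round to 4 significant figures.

v_y0 = 25.99 sin 73.76° = 24.953 m/s.
Set y = v_y0 t − ½ g t² = 17.24: 5.000 t² − 24.953 t + 17.24 = 0.
t = [24.953 ± √(622.65 − 344.80)] / 10 = (24.953 ± 16.669) / 10, giving t = 0.8284 s or t = 4.162 s.
On the way down corresponds to the larger root: t = 4.162 s.

4.162 s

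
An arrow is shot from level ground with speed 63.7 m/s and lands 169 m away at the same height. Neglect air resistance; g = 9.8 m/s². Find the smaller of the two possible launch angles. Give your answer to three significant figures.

12.0°

Level-ground range: R = v₀² sin(2θ)/g ⇒ sin 2θ = R g / v₀² = 169×9.8/63.7² = 0.4082.
2θ = arcsin(0.4082) = 24.09° or 180° − 24.09° = 155.91°.
So θ = 12.0° or θ = 78.0°.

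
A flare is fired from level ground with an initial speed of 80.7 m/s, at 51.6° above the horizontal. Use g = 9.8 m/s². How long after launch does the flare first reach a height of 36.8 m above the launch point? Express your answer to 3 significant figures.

v_y0 = 80.7 sin 51.6° = 63.24 m/s.
Set y = v_y0 t − ½ g t² = 36.8: 4.900 t² − 63.24 t + 36.8 = 0.
t = [63.24 ± √(3999 − 721.3)] / 9.8 = (63.24 ± 57.25) / 9.8, giving t = 0.611 s or t = 12.3 s.
The flare is on the way up at the first time, so t = 0.611 s.

0.611 s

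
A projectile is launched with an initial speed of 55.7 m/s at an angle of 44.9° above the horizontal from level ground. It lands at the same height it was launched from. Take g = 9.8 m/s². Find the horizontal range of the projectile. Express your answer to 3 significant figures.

317 m

For level ground, R = v₀² sin(2θ) / g.
sin(2 × 44.9°) = sin 89.80° = 1.0000.
R = (55.7)² × 1.0000 / 9.8 = 317 m.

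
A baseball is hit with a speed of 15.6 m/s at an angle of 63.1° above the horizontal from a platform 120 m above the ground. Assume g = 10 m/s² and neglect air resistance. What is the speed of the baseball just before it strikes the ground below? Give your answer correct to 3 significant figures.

v_x = 15.6 cos 63.1° = 7.058 m/s is unchanged throughout.
For the vertical component, v_y² = v_y0² + 2 g h = (13.91)² + 2×10×120 = 2593, so |v_y| = 50.92 m/s.
Impact speed = √(v_x² + v_y²) = √(49.82 + 2593) = 51.4 m/s.

51.4 m/s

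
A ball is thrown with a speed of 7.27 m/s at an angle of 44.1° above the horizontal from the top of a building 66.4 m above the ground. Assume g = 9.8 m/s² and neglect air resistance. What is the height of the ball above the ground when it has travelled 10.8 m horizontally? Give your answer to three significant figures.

55.9 m

v_x = 7.27 cos 44.1° = 5.221 m/s, v_y0 = 7.27 sin 44.1° = 5.059 m/s.
Time to reach x = 10.8 m: t = x / v_x = 10.8 / 5.221 = 2.069 s.
y = 66.4 + v_y0 t − ½ g t² = 66.4 + 5.059×2.069 − 4.900×2.069² = 55.9 m.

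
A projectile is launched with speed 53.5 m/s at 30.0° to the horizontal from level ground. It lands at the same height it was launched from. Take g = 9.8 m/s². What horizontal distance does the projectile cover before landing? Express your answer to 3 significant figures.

Components: v_x = 53.5 cos 30.0° = 46.33 m/s, v_y = 53.5 sin 30.0° = 26.75 m/s.
Time of flight (same landing height): t = 2 v_y / g = 2 × 26.75 / 9.8 = 5.459 s.
Range: R = v_x · t = 46.33 × 5.459 = 253 m.

253 m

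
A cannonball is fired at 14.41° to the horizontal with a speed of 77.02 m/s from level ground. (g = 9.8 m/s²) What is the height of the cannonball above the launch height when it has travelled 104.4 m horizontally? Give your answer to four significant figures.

v_x = 77.02 cos 14.41° = 74.597 m/s, v_y0 = 77.02 sin 14.41° = 19.167 m/s.
Time to reach x = 104.4 m: t = x / v_x = 104.4 / 74.597 = 1.3995 s.
y = v_y0 t − ½ g t² = 19.167×1.3995 − 4.900×1.3995² = 17.23 m.

17.23 m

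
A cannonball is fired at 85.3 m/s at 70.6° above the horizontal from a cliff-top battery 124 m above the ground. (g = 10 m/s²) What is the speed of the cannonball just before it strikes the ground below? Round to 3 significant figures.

v_x = 85.3 cos 70.6° = 28.33 m/s is unchanged throughout.
For the vertical component, v_y² = v_y0² + 2 g h = (80.46)² + 2×10×124 = 8954, so |v_y| = 94.63 m/s.
Impact speed = √(v_x² + v_y²) = √(802.6 + 8954) = 98.8 m/s.

98.8 m/s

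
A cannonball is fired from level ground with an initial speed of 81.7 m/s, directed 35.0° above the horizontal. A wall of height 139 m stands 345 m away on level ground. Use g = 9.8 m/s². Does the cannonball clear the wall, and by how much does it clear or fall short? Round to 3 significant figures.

No — it falls 27.6 m short of clearing the wall.

v_x = 81.7 cos 35.0° = 66.92 m/s; v_y0 = 81.7 sin 35.0° = 46.86 m/s.
Time to reach the wall: t = 345 / 66.92 = 5.155 s.
Height at that point: y = 46.86×5.155 − 4.900×5.155² = 111.4 m.
That is 139 − 111.4 = 27.6 m below the top of the wall, so the cannonball does not clear it.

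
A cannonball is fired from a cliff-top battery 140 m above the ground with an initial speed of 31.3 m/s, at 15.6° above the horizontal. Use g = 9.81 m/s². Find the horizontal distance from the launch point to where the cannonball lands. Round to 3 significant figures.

Components: v_x = 31.3 cos 15.6° = 30.15 m/s, v_y = 31.3 sin 15.6° = 8.417 m/s.
Vertical: 0 = 140 + 8.417 t − ½(9.81) t² ⇒ 4.905 t² − 8.417 t − 140 = 0.
t = [8.417 + √(70.85 + 2747)] / 9.810 = 6.269 s.
Horizontal: R = v_x · t = 30.15 × 6.269 = 189 m.

189 m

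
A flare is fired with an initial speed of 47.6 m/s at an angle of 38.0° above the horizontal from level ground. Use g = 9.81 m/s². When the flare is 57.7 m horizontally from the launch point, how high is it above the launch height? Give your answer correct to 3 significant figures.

33.5 m

v_x = 47.6 cos 38.0° = 37.51 m/s, v_y0 = 47.6 sin 38.0° = 29.31 m/s.
Time to reach x = 57.7 m: t = x / v_x = 57.7 / 37.51 = 1.538 s.
y = v_y0 t − ½ g t² = 29.31×1.538 − 4.905×1.538² = 33.5 m.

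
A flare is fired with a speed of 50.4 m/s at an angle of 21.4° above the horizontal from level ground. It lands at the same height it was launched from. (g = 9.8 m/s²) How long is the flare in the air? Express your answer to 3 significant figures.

Vertical component: v_y = 50.4 sin 21.4° = 18.39 m/s.
For a projectile landing at launch height, time of flight is t = 2 v_y / g = 2 × 18.39 / 9.8 = 3.75 s.

3.75 s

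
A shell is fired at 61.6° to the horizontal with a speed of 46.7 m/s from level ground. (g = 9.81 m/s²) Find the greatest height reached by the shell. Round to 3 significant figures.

Vertical component of launch velocity: v_y = 46.7 sin 61.6° = 41.08 m/s.
At the highest point the vertical velocity is zero, so v_y² = 2 g h_max.
h_max = (41.08)² / (2 × 9.81) = 1688 / 19.62 = 86.0 m.

86.0 m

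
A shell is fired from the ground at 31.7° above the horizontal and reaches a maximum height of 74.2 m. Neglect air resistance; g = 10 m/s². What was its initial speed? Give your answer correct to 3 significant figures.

At maximum height v_y = 0, so (v₀ sin θ)² = 2 g H.
v₀ sin 31.7° = √(2 × 10 × 74.2) = 38.52 m/s.
v₀ = 38.52 / sin 31.7° = 38.52 / 0.5255 = 73.3 m/s.

73.3 m/s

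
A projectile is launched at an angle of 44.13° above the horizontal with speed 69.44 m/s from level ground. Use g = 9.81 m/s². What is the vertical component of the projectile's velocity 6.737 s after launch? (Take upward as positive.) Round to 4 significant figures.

-17.74 m/s

Initial vertical component: v_y0 = 69.44 sin 44.13° = 48.350 m/s.
v_y(t) = v_y0 − g t = 48.350 − 9.81 × 6.737 = -17.74 m/s.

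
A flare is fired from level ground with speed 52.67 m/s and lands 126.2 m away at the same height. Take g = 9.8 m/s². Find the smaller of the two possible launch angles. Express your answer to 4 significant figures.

13.24°

Level-ground range: R = v₀² sin(2θ)/g ⇒ sin 2θ = R g / v₀² = 126.2×9.8/52.67² = 0.4458.
2θ = arcsin(0.4458) = 26.475° or 180° − 26.475° = 153.525°.
So θ = 13.24° or θ = 76.76°.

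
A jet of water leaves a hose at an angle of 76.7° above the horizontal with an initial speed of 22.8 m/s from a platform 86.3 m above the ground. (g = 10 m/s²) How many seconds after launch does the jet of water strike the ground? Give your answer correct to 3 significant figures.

6.93 s

Vertical component: v_y = 22.8 sin 76.7° = 22.19 m/s.
Taking up as positive with launch at y = 86.3 m, landing at y = 0: 0 = 86.3 + 22.19 t − ½(10) t².
Solving 5.000 t² − 22.19 t − 86.3 = 0 gives t = [22.19 + √(22.19² + 4·5.000·86.3)] / 10.00 = 6.93 s.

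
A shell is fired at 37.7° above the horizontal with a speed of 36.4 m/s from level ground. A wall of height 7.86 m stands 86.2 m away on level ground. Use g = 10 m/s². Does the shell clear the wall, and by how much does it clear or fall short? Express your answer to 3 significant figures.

Yes — it clears the wall by 14.0 m.

v_x = 36.4 cos 37.7° = 28.80 m/s; v_y0 = 36.4 sin 37.7° = 22.26 m/s.
Time to reach the wall: t = 86.2 / 28.80 = 2.993 s.
Height at that point: y = 22.26×2.993 − 5.000×2.993² = 21.83 m.
That is 21.83 − 7.86 = 14.0 m above the top of the wall, so the shell clears it.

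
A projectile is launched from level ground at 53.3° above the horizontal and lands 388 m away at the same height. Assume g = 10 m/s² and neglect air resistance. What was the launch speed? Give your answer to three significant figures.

63.6 m/s

On level ground, R = v₀² sin(2θ) / g, so v₀ = √(R g / sin 2θ).
sin(2 × 53.3°) = 0.9583.
v₀ = √(388 × 10 / 0.9583) = √4049 = 63.6 m/s.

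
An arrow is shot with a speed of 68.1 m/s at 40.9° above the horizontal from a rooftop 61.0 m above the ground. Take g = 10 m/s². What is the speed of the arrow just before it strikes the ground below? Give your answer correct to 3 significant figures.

v_x = 68.1 cos 40.9° = 51.47 m/s is unchanged throughout.
For the vertical component, v_y² = v_y0² + 2 g h = (44.59)² + 2×10×61.0 = 3208, so |v_y| = 56.64 m/s.
Impact speed = √(v_x² + v_y²) = √(2649 + 3208) = 76.5 m/s.

76.5 m/s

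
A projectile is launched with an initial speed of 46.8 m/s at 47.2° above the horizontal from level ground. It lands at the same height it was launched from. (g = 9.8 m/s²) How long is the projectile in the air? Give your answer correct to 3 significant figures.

7.01 s

Vertical component: v_y = 46.8 sin 47.2° = 34.34 m/s.
For a projectile landing at launch height, time of flight is t = 2 v_y / g = 2 × 34.34 / 9.8 = 7.01 s.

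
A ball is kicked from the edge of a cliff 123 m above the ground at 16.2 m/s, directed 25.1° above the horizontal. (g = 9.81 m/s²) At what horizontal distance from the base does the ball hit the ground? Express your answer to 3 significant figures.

Components: v_x = 16.2 cos 25.1° = 14.67 m/s, v_y = 16.2 sin 25.1° = 6.872 m/s.
Vertical: 0 = 123 + 6.872 t − ½(9.81) t² ⇒ 4.905 t² − 6.872 t − 123 = 0.
t = [6.872 + √(47.22 + 2413)] / 9.810 = 5.757 s.
Horizontal: R = v_x · t = 14.67 × 5.757 = 84.5 m.

84.5 m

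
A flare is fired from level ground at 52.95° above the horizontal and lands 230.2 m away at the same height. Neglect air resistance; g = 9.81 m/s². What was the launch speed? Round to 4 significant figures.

48.46 m/s

On level ground, R = v₀² sin(2θ) / g, so v₀ = √(R g / sin 2θ).
sin(2 × 52.95°) = 0.9617.
v₀ = √(230.2 × 9.81 / 0.9617) = √2348.2 = 48.46 m/s.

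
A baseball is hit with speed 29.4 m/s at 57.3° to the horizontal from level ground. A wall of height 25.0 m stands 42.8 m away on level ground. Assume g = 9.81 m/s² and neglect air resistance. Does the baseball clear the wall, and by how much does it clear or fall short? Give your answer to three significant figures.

Yes — it clears the wall by 6.05 m.

v_x = 29.4 cos 57.3° = 15.88 m/s; v_y0 = 29.4 sin 57.3° = 24.74 m/s.
Time to reach the wall: t = 42.8 / 15.88 = 2.695 s.
Height at that point: y = 24.74×2.695 − 4.905×2.695² = 31.05 m.
That is 31.05 − 25.0 = 6.05 m above the top of the wall, so the baseball clears it.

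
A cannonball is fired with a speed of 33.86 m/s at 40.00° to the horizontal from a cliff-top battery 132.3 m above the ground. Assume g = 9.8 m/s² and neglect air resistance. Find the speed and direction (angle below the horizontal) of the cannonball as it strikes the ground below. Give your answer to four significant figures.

v_x = 33.86 cos 40.00° = 25.938 m/s (constant).
|v_y| at impact = √((21.765)² + 2×9.8×132.3) = 55.379 m/s.
Speed = √(25.938² + 55.379²) = 61.15 m/s; angle = arctan(55.379/25.938) = 64.90° below horizontal.

61.15 m/s at 64.90° below the horizontal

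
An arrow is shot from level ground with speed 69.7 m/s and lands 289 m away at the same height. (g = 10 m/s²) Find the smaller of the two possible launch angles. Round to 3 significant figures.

18.3°

Level-ground range: R = v₀² sin(2θ)/g ⇒ sin 2θ = R g / v₀² = 289×10/69.7² = 0.5949.
2θ = arcsin(0.5949) = 36.51° or 180° − 36.51° = 143.49°.
So θ = 18.3° or θ = 71.7°.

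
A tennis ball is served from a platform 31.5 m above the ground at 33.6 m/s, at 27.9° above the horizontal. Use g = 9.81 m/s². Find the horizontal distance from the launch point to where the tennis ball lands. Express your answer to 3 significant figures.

Components: v_x = 33.6 cos 27.9° = 29.69 m/s, v_y = 33.6 sin 27.9° = 15.72 m/s.
Vertical: 0 = 31.5 + 15.72 t − ½(9.81) t² ⇒ 4.905 t² − 15.72 t − 31.5 = 0.
t = [15.72 + √(247.1 + 618.0)] / 9.810 = 4.601 s.
Horizontal: R = v_x · t = 29.69 × 4.601 = 137 m.

137 m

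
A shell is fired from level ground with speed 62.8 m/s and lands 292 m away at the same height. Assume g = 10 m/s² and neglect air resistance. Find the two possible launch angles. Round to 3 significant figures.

23.9° and 66.1°

Level-ground range: R = v₀² sin(2θ)/g ⇒ sin 2θ = R g / v₀² = 292×10/62.8² = 0.7404.
2θ = arcsin(0.7404) = 47.77° or 180° − 47.77° = 132.23°.
So θ = 23.9° or θ = 66.1°.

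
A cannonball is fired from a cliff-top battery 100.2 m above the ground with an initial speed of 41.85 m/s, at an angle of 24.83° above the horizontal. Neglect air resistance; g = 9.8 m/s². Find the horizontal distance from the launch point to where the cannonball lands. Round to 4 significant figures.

252.9 m

Components: v_x = 41.85 cos 24.83° = 37.981 m/s, v_y = 41.85 sin 24.83° = 17.574 m/s.
Vertical: 0 = 100.2 + 17.574 t − ½(9.8) t² ⇒ 4.900 t² − 17.574 t − 100.2 = 0.
t = [17.574 + √(308.85 + 1963.9)] / 9.800 = 6.6579 s.
Horizontal: R = v_x · t = 37.981 × 6.6579 = 252.9 m.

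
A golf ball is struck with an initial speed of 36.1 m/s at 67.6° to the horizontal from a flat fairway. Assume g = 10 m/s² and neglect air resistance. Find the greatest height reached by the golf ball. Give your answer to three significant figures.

Vertical component of launch velocity: v_y = 36.1 sin 67.6° = 33.38 m/s.
At the highest point the vertical velocity is zero, so v_y² = 2 g h_max.
h_max = (33.38)² / (2 × 10) = 1114 / 20.00 = 55.7 m.

55.7 m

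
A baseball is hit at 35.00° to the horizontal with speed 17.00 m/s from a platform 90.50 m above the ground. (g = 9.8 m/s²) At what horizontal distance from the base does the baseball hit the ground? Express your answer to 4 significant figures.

75.29 m

Components: v_x = 17.00 cos 35.00° = 13.926 m/s, v_y = 17.00 sin 35.00° = 9.7508 m/s.
Vertical: 0 = 90.50 + 9.7508 t − ½(9.8) t² ⇒ 4.900 t² − 9.7508 t − 90.50 = 0.
t = [9.7508 + √(95.078 + 1773.8)] / 9.800 = 5.4063 s.
Horizontal: R = v_x · t = 13.926 × 5.4063 = 75.29 m.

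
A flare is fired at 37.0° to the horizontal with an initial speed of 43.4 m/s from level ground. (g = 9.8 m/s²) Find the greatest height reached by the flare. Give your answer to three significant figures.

34.8 m

Vertical component of launch velocity: v_y = 43.4 sin 37.0° = 26.12 m/s.
At the highest point the vertical velocity is zero, so v_y² = 2 g h_max.
h_max = (26.12)² / (2 × 9.8) = 682.3 / 19.60 = 34.8 m.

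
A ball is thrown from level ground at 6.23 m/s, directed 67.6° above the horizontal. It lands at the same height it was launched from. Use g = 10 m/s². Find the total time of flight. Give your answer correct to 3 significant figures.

Vertical component: v_y = 6.23 sin 67.6° = 5.760 m/s.
For a projectile landing at launch height, time of flight is t = 2 v_y / g = 2 × 5.760 / 10 = 1.15 s.

1.15 s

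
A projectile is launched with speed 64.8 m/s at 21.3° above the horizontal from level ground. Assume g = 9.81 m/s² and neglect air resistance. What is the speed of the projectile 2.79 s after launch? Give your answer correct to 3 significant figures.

v_x = 64.8 cos 21.3° = 60.37 m/s (constant).
v_y(t) = 64.8 sin 21.3° − g t = 23.54 − 9.81 × 2.79 = -3.830 m/s.
Speed = √(v_x² + v_y²) = √(3645 + 14.67) = 60.5 m/s.

60.5 m/s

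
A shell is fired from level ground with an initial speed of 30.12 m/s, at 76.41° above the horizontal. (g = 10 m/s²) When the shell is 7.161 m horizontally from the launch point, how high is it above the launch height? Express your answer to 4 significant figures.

v_x = 30.12 cos 76.41° = 7.0774 m/s, v_y0 = 30.12 sin 76.41° = 29.277 m/s.
Time to reach x = 7.161 m: t = x / v_x = 7.161 / 7.0774 = 1.0118 s.
y = v_y0 t − ½ g t² = 29.277×1.0118 − 5.000×1.0118² = 24.50 m.

24.50 m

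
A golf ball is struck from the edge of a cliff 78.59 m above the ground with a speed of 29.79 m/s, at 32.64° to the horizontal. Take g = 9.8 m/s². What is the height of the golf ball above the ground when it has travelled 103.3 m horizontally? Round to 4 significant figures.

61.66 m

v_x = 29.79 cos 32.64° = 25.085 m/s, v_y0 = 29.79 sin 32.64° = 16.067 m/s.
Time to reach x = 103.3 m: t = x / v_x = 103.3 / 25.085 = 4.1180 s.
y = 78.59 + v_y0 t − ½ g t² = 78.59 + 16.067×4.1180 − 4.900×4.1180² = 61.66 m.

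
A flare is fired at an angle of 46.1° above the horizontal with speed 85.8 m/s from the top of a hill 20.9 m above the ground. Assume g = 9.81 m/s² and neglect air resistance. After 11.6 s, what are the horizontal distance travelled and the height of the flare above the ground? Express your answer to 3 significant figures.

v_x = 85.8 cos 46.1° = 59.49 m/s; v_y0 = 85.8 sin 46.1° = 61.82 m/s.
x = v_x t = 59.49 × 11.6 = 690 m.
y = 20.9 + v_y0 t − ½ g t² = 78.0 m.

x = 690 m, y = 78.0 m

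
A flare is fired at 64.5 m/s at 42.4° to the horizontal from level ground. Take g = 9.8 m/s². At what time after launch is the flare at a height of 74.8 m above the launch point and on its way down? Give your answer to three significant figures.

v_y0 = 64.5 sin 42.4° = 43.49 m/s.
Set y = v_y0 t − ½ g t² = 74.8: 4.900 t² − 43.49 t + 74.8 = 0.
t = [43.49 ± √(1891 − 1466)] / 9.8 = (43.49 ± 20.62) / 9.8, giving t = 2.33 s or t = 6.54 s.
On the way down corresponds to the larger root: t = 6.54 s.

6.54 s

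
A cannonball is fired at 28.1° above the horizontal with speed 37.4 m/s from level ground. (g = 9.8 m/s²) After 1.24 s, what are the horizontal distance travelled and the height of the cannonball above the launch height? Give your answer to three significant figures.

x = 40.9 m, y = 14.3 m

v_x = 37.4 cos 28.1° = 32.99 m/s; v_y0 = 37.4 sin 28.1° = 17.62 m/s.
x = v_x t = 32.99 × 1.24 = 40.9 m.
y = v_y0 t − ½ g t² = 17.62×1.24 − 4.900×1.24² = 14.3 m.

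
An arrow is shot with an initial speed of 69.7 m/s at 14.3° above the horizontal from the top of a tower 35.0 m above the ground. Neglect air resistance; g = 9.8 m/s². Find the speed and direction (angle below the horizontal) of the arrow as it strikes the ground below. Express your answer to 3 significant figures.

v_x = 69.7 cos 14.3° = 67.54 m/s (constant).
|v_y| at impact = √((17.22)² + 2×9.8×35.0) = 31.35 m/s.
Speed = √(67.54² + 31.35²) = 74.5 m/s; angle = arctan(31.35/67.54) = 24.9° below horizontal.

74.5 m/s at 24.9° below the horizontal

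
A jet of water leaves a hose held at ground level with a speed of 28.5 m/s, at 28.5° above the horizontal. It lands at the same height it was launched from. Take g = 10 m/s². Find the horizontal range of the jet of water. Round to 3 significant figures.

Components: v_x = 28.5 cos 28.5° = 25.05 m/s, v_y = 28.5 sin 28.5° = 13.60 m/s.
Time of flight (same landing height): t = 2 v_y / g = 2 × 13.60 / 10 = 2.720 s.
Range: R = v_x · t = 25.05 × 2.720 = 68.1 m.

68.1 m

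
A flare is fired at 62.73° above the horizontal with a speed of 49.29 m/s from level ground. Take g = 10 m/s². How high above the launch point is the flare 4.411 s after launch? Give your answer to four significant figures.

95.97 m

v_y0 = 49.29 sin 62.73° = 43.812 m/s.
y(t) = v_y0 t − ½ g t² = 43.812×4.411 − 5.000×4.411² = 95.97 m.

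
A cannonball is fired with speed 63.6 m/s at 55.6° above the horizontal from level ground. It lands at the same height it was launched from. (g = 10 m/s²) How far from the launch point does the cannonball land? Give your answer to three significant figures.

377 m

Components: v_x = 63.6 cos 55.6° = 35.93 m/s, v_y = 63.6 sin 55.6° = 52.48 m/s.
Time of flight (same landing height): t = 2 v_y / g = 2 × 52.48 / 10 = 10.50 s.
Range: R = v_x · t = 35.93 × 10.50 = 377 m.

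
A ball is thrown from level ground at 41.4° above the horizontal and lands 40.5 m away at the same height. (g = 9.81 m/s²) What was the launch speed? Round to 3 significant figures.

20.0 m/s

On level ground, R = v₀² sin(2θ) / g, so v₀ = √(R g / sin 2θ).
sin(2 × 41.4°) = 0.9921.
v₀ = √(40.5 × 9.81 / 0.9921) = √400.5 = 20.0 m/s.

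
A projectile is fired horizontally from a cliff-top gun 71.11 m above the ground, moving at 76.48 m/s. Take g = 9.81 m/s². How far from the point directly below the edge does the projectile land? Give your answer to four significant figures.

291.2 m

Initial vertical velocity is zero, so the fall time comes from h = ½ g t²: t = √(2 × 71.11 / 9.81) = 3.8076 s.
Horizontal motion is uniform at 76.48 m/s, so x = 76.48 × 3.8076 = 291.2 m.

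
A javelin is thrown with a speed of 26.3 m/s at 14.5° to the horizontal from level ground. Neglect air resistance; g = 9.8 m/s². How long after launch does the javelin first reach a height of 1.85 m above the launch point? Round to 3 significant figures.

v_y0 = 26.3 sin 14.5° = 6.585 m/s.
Set y = v_y0 t − ½ g t² = 1.85: 4.900 t² − 6.585 t + 1.85 = 0.
t = [6.585 ± √(43.36 − 36.26)] / 9.8 = (6.585 ± 2.665) / 9.8, giving t = 0.400 s or t = 0.944 s.
The javelin is on the way up at the first time, so t = 0.400 s.

0.400 s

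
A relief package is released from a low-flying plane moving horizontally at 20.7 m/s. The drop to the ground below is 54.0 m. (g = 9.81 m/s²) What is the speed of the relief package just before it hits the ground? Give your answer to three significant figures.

38.6 m/s

Fall time: t = √(2 × 54.0 / 9.81) = 3.318 s.
At impact: v_x = 20.7 m/s (unchanged), v_y = g t = 9.81 × 3.318 = 32.55 m/s.
Speed = √(v_x² + v_y²) = √(428.5 + 1060) = 38.6 m/s.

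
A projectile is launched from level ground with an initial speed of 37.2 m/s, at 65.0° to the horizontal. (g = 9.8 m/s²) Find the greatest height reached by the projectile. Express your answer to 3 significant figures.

58.0 m

Vertical component of launch velocity: v_y = 37.2 sin 65.0° = 33.71 m/s.
At the highest point the vertical velocity is zero, so v_y² = 2 g h_max.
h_max = (33.71)² / (2 × 9.8) = 1136 / 19.60 = 58.0 m.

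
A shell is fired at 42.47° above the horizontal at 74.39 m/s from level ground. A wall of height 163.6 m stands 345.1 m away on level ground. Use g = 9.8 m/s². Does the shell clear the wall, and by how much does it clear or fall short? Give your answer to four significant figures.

No — it falls 41.52 m short of clearing the wall.

v_x = 74.39 cos 42.47° = 54.872 m/s; v_y0 = 74.39 sin 42.47° = 50.228 m/s.
Time to reach the wall: t = 345.1 / 54.872 = 6.2892 s.
Height at that point: y = 50.228×6.2892 − 4.900×6.2892² = 122.08 m.
That is 163.6 − 122.08 = 41.52 m below the top of the wall, so the shell does not clear it.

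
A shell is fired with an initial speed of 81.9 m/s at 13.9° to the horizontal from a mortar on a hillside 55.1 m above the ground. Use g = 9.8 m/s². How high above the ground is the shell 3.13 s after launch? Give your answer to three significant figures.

68.7 m

v_y0 = 81.9 sin 13.9° = 19.67 m/s.
y(t) = 55.1 + v_y0 t − ½ g t² = 55.1 + 19.67×3.13 − ½×9.8×3.13² = 68.7 m.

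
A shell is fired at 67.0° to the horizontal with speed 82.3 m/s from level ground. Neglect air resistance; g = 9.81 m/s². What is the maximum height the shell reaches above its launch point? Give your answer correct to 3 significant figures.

293 m

Vertical component of launch velocity: v_y = 82.3 sin 67.0° = 75.76 m/s.
At the highest point the vertical velocity is zero, so v_y² = 2 g h_max.
h_max = (75.76)² / (2 × 9.81) = 5740 / 19.62 = 293 m.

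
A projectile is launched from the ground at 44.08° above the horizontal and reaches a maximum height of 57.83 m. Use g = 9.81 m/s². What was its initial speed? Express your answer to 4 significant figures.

At maximum height v_y = 0, so (v₀ sin θ)² = 2 g H.
v₀ sin 44.08° = √(2 × 9.81 × 57.83) = 33.684 m/s.
v₀ = 33.684 / sin 44.08° = 33.684 / 0.6957 = 48.42 m/s.

48.42 m/s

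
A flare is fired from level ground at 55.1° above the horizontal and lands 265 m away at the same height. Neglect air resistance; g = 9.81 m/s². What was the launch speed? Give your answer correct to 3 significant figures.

On level ground, R = v₀² sin(2θ) / g, so v₀ = √(R g / sin 2θ).
sin(2 × 55.1°) = 0.9385.
v₀ = √(265 × 9.81 / 0.9385) = √2770 = 52.6 m/s.

52.6 m/s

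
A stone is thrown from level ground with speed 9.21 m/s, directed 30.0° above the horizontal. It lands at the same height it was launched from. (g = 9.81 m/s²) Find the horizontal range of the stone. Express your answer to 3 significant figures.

7.49 m

Components: v_x = 9.21 cos 30.0° = 7.976 m/s, v_y = 9.21 sin 30.0° = 4.605 m/s.
Time of flight (same landing height): t = 2 v_y / g = 2 × 4.605 / 9.81 = 0.9388 s.
Range: R = v_x · t = 7.976 × 0.9388 = 7.49 m.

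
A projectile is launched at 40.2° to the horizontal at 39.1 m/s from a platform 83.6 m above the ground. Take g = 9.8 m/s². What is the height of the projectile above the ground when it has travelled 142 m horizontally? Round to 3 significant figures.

v_x = 39.1 cos 40.2° = 29.86 m/s, v_y0 = 39.1 sin 40.2° = 25.24 m/s.
Time to reach x = 142 m: t = x / v_x = 142 / 29.86 = 4.756 s.
y = 83.6 + v_y0 t − ½ g t² = 83.6 + 25.24×4.756 − 4.900×4.756² = 92.8 m.

92.8 m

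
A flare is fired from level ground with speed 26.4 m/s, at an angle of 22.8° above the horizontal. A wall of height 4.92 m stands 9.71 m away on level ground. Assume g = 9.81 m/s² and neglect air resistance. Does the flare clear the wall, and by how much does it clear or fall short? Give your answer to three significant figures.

v_x = 26.4 cos 22.8° = 24.34 m/s; v_y0 = 26.4 sin 22.8° = 10.23 m/s.
Time to reach the wall: t = 9.71 / 24.34 = 0.3989 s.
Height at that point: y = 10.23×0.3989 − 4.905×0.3989² = 3.300 m.
That is 4.92 − 3.300 = 1.62 m below the top of the wall, so the flare does not clear it.

No — it falls 1.62 m short of clearing the wall.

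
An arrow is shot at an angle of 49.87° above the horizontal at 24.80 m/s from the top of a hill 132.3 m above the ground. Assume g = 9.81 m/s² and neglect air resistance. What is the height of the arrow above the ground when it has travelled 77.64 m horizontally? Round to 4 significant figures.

108.7 m

v_x = 24.80 cos 49.87° = 15.984 m/s, v_y0 = 24.80 sin 49.87° = 18.962 m/s.
Time to reach x = 77.64 m: t = x / v_x = 77.64 / 15.984 = 4.8574 s.
y = 132.3 + v_y0 t − ½ g t² = 132.3 + 18.962×4.8574 − 4.905×4.8574² = 108.7 m.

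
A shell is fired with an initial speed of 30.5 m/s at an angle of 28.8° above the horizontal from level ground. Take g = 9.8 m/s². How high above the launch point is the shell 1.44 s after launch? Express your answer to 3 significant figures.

v_y0 = 30.5 sin 28.8° = 14.69 m/s.
y(t) = v_y0 t − ½ g t² = 14.69×1.44 − 4.900×1.44² = 11.0 m.

11.0 m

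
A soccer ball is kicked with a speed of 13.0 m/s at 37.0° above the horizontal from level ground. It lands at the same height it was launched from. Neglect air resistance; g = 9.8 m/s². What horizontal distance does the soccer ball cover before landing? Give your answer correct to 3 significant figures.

16.6 m

For level ground, R = v₀² sin(2θ) / g.
sin(2 × 37.0°) = sin 74.00° = 0.9613.
R = (13.0)² × 0.9613 / 9.8 = 16.6 m.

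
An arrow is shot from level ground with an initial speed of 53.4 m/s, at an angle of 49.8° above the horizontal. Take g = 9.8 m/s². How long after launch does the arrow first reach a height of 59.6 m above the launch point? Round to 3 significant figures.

v_y0 = 53.4 sin 49.8° = 40.79 m/s.
Set y = v_y0 t − ½ g t² = 59.6: 4.900 t² − 40.79 t + 59.6 = 0.
t = [40.79 ± √(1664 − 1168)] / 9.8 = (40.79 ± 22.27) / 9.8, giving t = 1.89 s or t = 6.43 s.
The arrow is on the way up at the first time, so t = 1.89 s.

1.89 s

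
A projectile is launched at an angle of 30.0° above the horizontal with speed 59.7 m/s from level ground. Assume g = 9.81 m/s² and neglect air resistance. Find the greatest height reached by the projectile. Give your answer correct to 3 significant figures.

45.4 m

Vertical component of launch velocity: v_y = 59.7 sin 30.0° = 29.85 m/s.
At the highest point the vertical velocity is zero, so v_y² = 2 g h_max.
h_max = (29.85)² / (2 × 9.81) = 891.0 / 19.62 = 45.4 m.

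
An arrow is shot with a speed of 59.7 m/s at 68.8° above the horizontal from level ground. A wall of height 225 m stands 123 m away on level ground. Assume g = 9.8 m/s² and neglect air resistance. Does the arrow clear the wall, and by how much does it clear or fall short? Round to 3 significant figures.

No — it falls 66.9 m short of clearing the wall.

v_x = 59.7 cos 68.8° = 21.59 m/s; v_y0 = 59.7 sin 68.8° = 55.66 m/s.
Time to reach the wall: t = 123 / 21.59 = 5.697 s.
Height at that point: y = 55.66×5.697 − 4.900×5.697² = 158.1 m.
That is 225 − 158.1 = 66.9 m below the top of the wall, so the arrow does not clear it.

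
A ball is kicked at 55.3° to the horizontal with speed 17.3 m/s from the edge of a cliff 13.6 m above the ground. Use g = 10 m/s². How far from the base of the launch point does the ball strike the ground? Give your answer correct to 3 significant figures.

Components: v_x = 17.3 cos 55.3° = 9.849 m/s, v_y = 17.3 sin 55.3° = 14.22 m/s.
Vertical: 0 = 13.6 + 14.22 t − ½(10) t² ⇒ 5.000 t² − 14.22 t − 13.6 = 0.
t = [14.22 + √(202.2 + 272.0)] / 10.00 = 3.600 s.
Horizontal: R = v_x · t = 9.849 × 3.600 = 35.5 m.

35.5 m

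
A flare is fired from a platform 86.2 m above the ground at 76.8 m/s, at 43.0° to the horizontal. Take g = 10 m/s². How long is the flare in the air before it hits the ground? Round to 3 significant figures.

Vertical component: v_y = 76.8 sin 43.0° = 52.38 m/s.
Taking up as positive with launch at y = 86.2 m, landing at y = 0: 0 = 86.2 + 52.38 t − ½(10) t².
Solving 5.000 t² − 52.38 t − 86.2 = 0 gives t = [52.38 + √(52.38² + 4·5.000·86.2)] / 10.00 = 11.9 s.

11.9 s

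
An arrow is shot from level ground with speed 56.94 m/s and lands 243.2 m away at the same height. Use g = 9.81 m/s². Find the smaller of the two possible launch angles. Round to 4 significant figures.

23.69°

Level-ground range: R = v₀² sin(2θ)/g ⇒ sin 2θ = R g / v₀² = 243.2×9.81/56.94² = 0.7359.
2θ = arcsin(0.7359) = 47.383° or 180° − 47.383° = 132.617°.
So θ = 23.69° or θ = 66.31°.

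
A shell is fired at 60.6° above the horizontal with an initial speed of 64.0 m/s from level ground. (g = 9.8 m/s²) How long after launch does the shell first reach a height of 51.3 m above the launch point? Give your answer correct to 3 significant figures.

1.01 s

v_y0 = 64.0 sin 60.6° = 55.76 m/s.
Set y = v_y0 t − ½ g t² = 51.3: 4.900 t² − 55.76 t + 51.3 = 0.
t = [55.76 ± √(3109 − 1005)] / 9.8 = (55.76 ± 45.87) / 9.8, giving t = 1.01 s or t = 10.4 s.
The shell is on the way up at the first time, so t = 1.01 s.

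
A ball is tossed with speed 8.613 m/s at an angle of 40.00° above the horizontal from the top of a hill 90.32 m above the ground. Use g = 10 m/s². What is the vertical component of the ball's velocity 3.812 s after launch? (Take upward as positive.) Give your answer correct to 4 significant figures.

Initial vertical component: v_y0 = 8.613 sin 40.00° = 5.5363 m/s.
v_y(t) = v_y0 − g t = 5.5363 − 10 × 3.812 = -32.58 m/s.

-32.58 m/s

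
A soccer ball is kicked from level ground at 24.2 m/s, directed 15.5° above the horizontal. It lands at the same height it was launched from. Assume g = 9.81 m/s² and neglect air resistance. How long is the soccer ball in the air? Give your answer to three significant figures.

1.32 s

Vertical component: v_y = 24.2 sin 15.5° = 6.467 m/s.
For a projectile landing at launch height, time of flight is t = 2 v_y / g = 2 × 6.467 / 9.81 = 1.32 s.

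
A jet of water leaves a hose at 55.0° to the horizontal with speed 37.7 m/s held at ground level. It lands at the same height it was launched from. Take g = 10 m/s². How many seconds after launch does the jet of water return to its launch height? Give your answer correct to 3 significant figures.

6.18 s

Vertical component: v_y = 37.7 sin 55.0° = 30.88 m/s.
For a projectile landing at launch height, time of flight is t = 2 v_y / g = 2 × 30.88 / 10 = 6.18 s.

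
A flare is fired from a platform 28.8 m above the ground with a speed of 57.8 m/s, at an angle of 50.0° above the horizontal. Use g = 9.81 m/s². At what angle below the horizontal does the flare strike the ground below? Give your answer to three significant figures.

v_x = 57.8 cos 50.0° = 37.15 m/s.
At impact |v_y| = √(v_y0² + 2 g h) = √(44.28² + 2×9.81×28.8) = 50.26 m/s.
Angle below horizontal = arctan(|v_y| / v_x) = arctan(50.26 / 37.15) = 53.5°.

53.5°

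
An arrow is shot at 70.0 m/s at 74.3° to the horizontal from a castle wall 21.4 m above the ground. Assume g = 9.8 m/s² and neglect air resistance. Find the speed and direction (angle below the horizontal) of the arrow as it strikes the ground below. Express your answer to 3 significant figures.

v_x = 70.0 cos 74.3° = 18.94 m/s (constant).
|v_y| at impact = √((67.39)² + 2×9.8×21.4) = 70.43 m/s.
Speed = √(18.94² + 70.43²) = 72.9 m/s; angle = arctan(70.43/18.94) = 74.9° below horizontal.

72.9 m/s at 74.9° below the horizontal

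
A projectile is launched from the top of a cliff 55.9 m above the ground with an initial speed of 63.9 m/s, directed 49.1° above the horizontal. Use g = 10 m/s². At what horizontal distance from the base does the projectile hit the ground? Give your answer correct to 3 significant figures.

448 m

Components: v_x = 63.9 cos 49.1° = 41.84 m/s, v_y = 63.9 sin 49.1° = 48.30 m/s.
Vertical: 0 = 55.9 + 48.30 t − ½(10) t² ⇒ 5.000 t² − 48.30 t − 55.9 = 0.
t = [48.30 + √(2333 + 1118)] / 10.00 = 10.70 s.
Horizontal: R = v_x · t = 41.84 × 10.70 = 448 m.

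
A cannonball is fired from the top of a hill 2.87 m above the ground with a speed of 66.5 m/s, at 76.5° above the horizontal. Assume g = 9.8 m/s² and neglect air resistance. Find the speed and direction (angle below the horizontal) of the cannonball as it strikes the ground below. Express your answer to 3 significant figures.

66.9 m/s at 76.6° below the horizontal

v_x = 66.5 cos 76.5° = 15.52 m/s (constant).
|v_y| at impact = √((64.66)² + 2×9.8×2.87) = 65.09 m/s.
Speed = √(15.52² + 65.09²) = 66.9 m/s; angle = arctan(65.09/15.52) = 76.6° below horizontal.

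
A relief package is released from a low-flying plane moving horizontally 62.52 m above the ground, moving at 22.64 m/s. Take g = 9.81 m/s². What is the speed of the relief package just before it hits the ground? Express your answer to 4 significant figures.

41.70 m/s

Fall time: t = √(2 × 62.52 / 9.81) = 3.5702 s.
At impact: v_x = 22.64 m/s (unchanged), v_y = g t = 9.81 × 3.5702 = 35.024 m/s.
Speed = √(v_x² + v_y²) = √(512.57 + 1226.7) = 41.70 m/s.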